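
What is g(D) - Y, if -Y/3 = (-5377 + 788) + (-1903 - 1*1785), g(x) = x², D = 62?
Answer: -20987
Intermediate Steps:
Y = 24831 (Y = -3*((-5377 + 788) + (-1903 - 1*1785)) = -3*(-4589 + (-1903 - 1785)) = -3*(-4589 - 3688) = -3*(-8277) = 24831)
g(D) - Y = 62² - 1*24831 = 3844 - 24831 = -20987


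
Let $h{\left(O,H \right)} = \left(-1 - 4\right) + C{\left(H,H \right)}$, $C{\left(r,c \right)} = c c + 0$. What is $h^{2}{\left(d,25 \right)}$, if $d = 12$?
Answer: $384400$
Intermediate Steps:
$C{\left(r,c \right)} = c^{2}$ ($C{\left(r,c \right)} = c^{2} + 0 = c^{2}$)
$h{\left(O,H \right)} = -5 + H^{2}$ ($h{\left(O,H \right)} = \left(-1 - 4\right) + H^{2} = -5 + H^{2}$)
$h^{2}{\left(d,25 \right)} = \left(-5 + 25^{2}\right)^{2} = \left(-5 + 625\right)^{2} = 620^{2} = 384400$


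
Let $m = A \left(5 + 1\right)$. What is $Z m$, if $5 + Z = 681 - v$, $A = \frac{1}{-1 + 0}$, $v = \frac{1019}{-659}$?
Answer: $- \frac{2679018}{659} \approx -4065.3$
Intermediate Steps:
$v = - \frac{1019}{659}$ ($v = 1019 \left(- \frac{1}{659}\right) = - \frac{1019}{659} \approx -1.5463$)
$A = -1$ ($A = \frac{1}{-1} = -1$)
$m = -6$ ($m = - (5 + 1) = \left(-1\right) 6 = -6$)
$Z = \frac{446503}{659}$ ($Z = -5 + \left(681 - - \frac{1019}{659}\right) = -5 + \left(681 + \frac{1019}{659}\right) = -5 + \frac{449798}{659} = \frac{446503}{659} \approx 677.55$)
$Z m = \frac{446503}{659} \left(-6\right) = - \frac{2679018}{659}$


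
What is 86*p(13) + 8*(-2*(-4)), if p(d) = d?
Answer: 1182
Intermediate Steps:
86*p(13) + 8*(-2*(-4)) = 86*13 + 8*(-2*(-4)) = 1118 + 8*8 = 1118 + 64 = 1182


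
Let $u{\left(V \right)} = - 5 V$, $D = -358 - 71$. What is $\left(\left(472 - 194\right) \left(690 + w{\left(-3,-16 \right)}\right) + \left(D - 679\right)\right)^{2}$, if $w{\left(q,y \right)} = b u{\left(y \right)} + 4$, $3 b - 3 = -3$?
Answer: $36796446976$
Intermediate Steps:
$D = -429$ ($D = -358 - 71 = -429$)
$b = 0$ ($b = 1 + \frac{1}{3} \left(-3\right) = 1 - 1 = 0$)
$w{\left(q,y \right)} = 4$ ($w{\left(q,y \right)} = 0 \left(- 5 y\right) + 4 = 0 + 4 = 4$)
$\left(\left(472 - 194\right) \left(690 + w{\left(-3,-16 \right)}\right) + \left(D - 679\right)\right)^{2} = \left(\left(472 - 194\right) \left(690 + 4\right) - 1108\right)^{2} = \left(278 \cdot 694 - 1108\right)^{2} = \left(192932 - 1108\right)^{2} = 191824^{2} = 36796446976$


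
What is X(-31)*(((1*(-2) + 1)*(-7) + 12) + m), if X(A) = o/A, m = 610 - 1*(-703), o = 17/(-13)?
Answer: 22644/403 ≈ 56.189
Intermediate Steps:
o = -17/13 (o = 17*(-1/13) = -17/13 ≈ -1.3077)
m = 1313 (m = 610 + 703 = 1313)
X(A) = -17/(13*A)
X(-31)*(((1*(-2) + 1)*(-7) + 12) + m) = (-17/13/(-31))*(((1*(-2) + 1)*(-7) + 12) + 1313) = (-17/13*(-1/31))*(((-2 + 1)*(-7) + 12) + 1313) = 17*((-1*(-7) + 12) + 1313)/403 = 17*((7 + 12) + 1313)/403 = 17*(19 + 1313)/403 = (17/403)*1332 = 22644/403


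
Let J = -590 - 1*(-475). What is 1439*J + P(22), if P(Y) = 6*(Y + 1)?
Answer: -165347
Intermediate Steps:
J = -115 (J = -590 + 475 = -115)
P(Y) = 6 + 6*Y (P(Y) = 6*(1 + Y) = 6 + 6*Y)
1439*J + P(22) = 1439*(-115) + (6 + 6*22) = -165485 + (6 + 132) = -165485 + 138 = -165347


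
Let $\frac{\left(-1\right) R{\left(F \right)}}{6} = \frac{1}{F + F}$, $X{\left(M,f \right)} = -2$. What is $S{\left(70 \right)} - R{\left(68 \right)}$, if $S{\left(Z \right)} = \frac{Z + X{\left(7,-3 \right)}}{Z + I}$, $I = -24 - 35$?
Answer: $\frac{4657}{748} \approx 6.2259$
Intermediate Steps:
$I = -59$ ($I = -24 - 35 = -59$)
$R{\left(F \right)} = - \frac{3}{F}$ ($R{\left(F \right)} = - \frac{6}{F + F} = - \frac{6}{2 F} = - 6 \frac{1}{2 F} = - \frac{3}{F}$)
$S{\left(Z \right)} = \frac{-2 + Z}{-59 + Z}$ ($S{\left(Z \right)} = \frac{Z - 2}{Z - 59} = \frac{-2 + Z}{-59 + Z}$)
$S{\left(70 \right)} - R{\left(68 \right)} = \frac{-2 + 70}{-59 + 70} - - \frac{3}{68} = \frac{1}{11} \cdot 68 - \left(-3\right) \frac{1}{68} = \frac{1}{11} \cdot 68 - - \frac{3}{68} = \frac{68}{11} + \frac{3}{68} = \frac{4657}{748}$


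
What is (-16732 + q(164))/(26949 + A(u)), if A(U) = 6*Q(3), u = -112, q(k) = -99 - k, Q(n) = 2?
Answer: -515/817 ≈ -0.63035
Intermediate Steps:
A(U) = 12 (A(U) = 6*2 = 12)
(-16732 + q(164))/(26949 + A(u)) = (-16732 + (-99 - 1*164))/(26949 + 12) = (-16732 + (-99 - 164))/26961 = (-16732 - 263)*(1/26961) = -16995*1/26961 = -515/817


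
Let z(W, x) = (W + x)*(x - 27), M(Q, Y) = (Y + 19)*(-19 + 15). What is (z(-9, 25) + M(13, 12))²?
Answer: 24336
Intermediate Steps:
M(Q, Y) = -76 - 4*Y (M(Q, Y) = (19 + Y)*(-4) = -76 - 4*Y)
z(W, x) = (-27 + x)*(W + x) (z(W, x) = (W + x)*(-27 + x) = (-27 + x)*(W + x))
(z(-9, 25) + M(13, 12))² = ((25² - 27*(-9) - 27*25 - 9*25) + (-76 - 4*12))² = ((625 + 243 - 675 - 225) + (-76 - 48))² = (-32 - 124)² = (-156)² = 24336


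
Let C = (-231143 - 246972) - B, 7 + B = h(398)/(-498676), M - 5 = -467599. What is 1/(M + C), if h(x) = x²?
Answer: -124669/117899683037 ≈ -1.0574e-6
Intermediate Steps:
M = -467594 (M = 5 - 467599 = -467594)
B = -912284/124669 (B = -7 + 398²/(-498676) = -7 + 158404*(-1/498676) = -7 - 39601/124669 = -912284/124669 ≈ -7.3176)
C = -59605206651/124669 (C = (-231143 - 246972) - 1*(-912284/124669) = -478115 + 912284/124669 = -59605206651/124669 ≈ -4.7811e+5)
1/(M + C) = 1/(-467594 - 59605206651/124669) = 1/(-117899683037/124669) = -124669/117899683037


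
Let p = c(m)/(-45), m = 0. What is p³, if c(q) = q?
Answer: 0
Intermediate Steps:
p = 0 (p = 0/(-45) = 0*(-1/45) = 0)
p³ = 0³ = 0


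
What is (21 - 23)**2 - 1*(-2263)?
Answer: 2267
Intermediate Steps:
(21 - 23)**2 - 1*(-2263) = (-2)**2 + 2263 = 4 + 2263 = 2267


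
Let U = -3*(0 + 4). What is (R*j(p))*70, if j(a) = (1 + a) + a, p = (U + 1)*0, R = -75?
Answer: -5250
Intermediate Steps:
U = -12 (U = -3*4 = -12)
p = 0 (p = (-12 + 1)*0 = -11*0 = 0)
j(a) = 1 + 2*a
(R*j(p))*70 = -75*(1 + 2*0)*70 = -75*(1 + 0)*70 = -75*1*70 = -75*70 = -5250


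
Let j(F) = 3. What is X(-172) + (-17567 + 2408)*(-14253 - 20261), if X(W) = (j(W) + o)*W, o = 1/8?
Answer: 1046394377/2 ≈ 5.2320e+8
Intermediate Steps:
o = ⅛ (o = 1*(⅛) = ⅛ ≈ 0.12500)
X(W) = 25*W/8 (X(W) = (3 + ⅛)*W = 25*W/8)
X(-172) + (-17567 + 2408)*(-14253 - 20261) = (25/8)*(-172) + (-17567 + 2408)*(-14253 - 20261) = -1075/2 - 15159*(-34514) = -1075/2 + 523197726 = 1046394377/2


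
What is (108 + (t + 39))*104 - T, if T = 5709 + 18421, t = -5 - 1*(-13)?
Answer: -8010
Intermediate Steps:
t = 8 (t = -5 + 13 = 8)
T = 24130
(108 + (t + 39))*104 - T = (108 + (8 + 39))*104 - 1*24130 = (108 + 47)*104 - 24130 = 155*104 - 24130 = 16120 - 24130 = -8010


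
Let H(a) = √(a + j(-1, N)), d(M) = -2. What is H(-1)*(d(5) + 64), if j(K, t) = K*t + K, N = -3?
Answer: 62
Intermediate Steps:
j(K, t) = K + K*t
H(a) = √(2 + a) (H(a) = √(a - (1 - 3)) = √(a - 1*(-2)) = √(a + 2) = √(2 + a))
H(-1)*(d(5) + 64) = √(2 - 1)*(-2 + 64) = √1*62 = 1*62 = 62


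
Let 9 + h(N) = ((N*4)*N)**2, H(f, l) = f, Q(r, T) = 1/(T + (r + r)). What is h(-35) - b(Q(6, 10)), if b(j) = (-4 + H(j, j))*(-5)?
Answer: 528219367/22 ≈ 2.4010e+7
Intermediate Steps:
Q(r, T) = 1/(T + 2*r)
b(j) = 20 - 5*j (b(j) = (-4 + j)*(-5) = 20 - 5*j)
h(N) = -9 + 16*N**4 (h(N) = -9 + ((N*4)*N)**2 = -9 + ((4*N)*N)**2 = -9 + (4*N**2)**2 = -9 + 16*N**4)
h(-35) - b(Q(6, 10)) = (-9 + 16*(-35)**4) - (20 - 5/(10 + 2*6)) = (-9 + 16*1500625) - (20 - 5/(10 + 12)) = (-9 + 24010000) - (20 - 5/22) = 24009991 - (20 - 5*1/22) = 24009991 - (20 - 5/22) = 24009991 - 1*435/22 = 24009991 - 435/22 = 528219367/22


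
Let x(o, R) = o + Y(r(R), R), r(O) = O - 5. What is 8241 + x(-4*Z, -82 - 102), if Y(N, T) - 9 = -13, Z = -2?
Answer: 8245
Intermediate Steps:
r(O) = -5 + O
Y(N, T) = -4 (Y(N, T) = 9 - 13 = -4)
x(o, R) = -4 + o (x(o, R) = o - 4 = -4 + o)
8241 + x(-4*Z, -82 - 102) = 8241 + (-4 - 4*(-2)) = 8241 + (-4 + 8) = 8241 + 4 = 8245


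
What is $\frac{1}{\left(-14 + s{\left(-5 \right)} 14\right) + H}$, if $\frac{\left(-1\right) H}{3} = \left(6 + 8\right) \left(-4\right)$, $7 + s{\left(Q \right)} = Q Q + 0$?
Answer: $\frac{1}{406} \approx 0.0024631$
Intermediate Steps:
$s{\left(Q \right)} = -7 + Q^{2}$ ($s{\left(Q \right)} = -7 + \left(Q Q + 0\right) = -7 + \left(Q^{2} + 0\right) = -7 + Q^{2}$)
$H = 168$ ($H = - 3 \left(6 + 8\right) \left(-4\right) = - 3 \cdot 14 \left(-4\right) = \left(-3\right) \left(-56\right) = 168$)
$\frac{1}{\left(-14 + s{\left(-5 \right)} 14\right) + H} = \frac{1}{\left(-14 + \left(-7 + \left(-5\right)^{2}\right) 14\right) + 168} = \frac{1}{\left(-14 + \left(-7 + 25\right) 14\right) + 168} = \frac{1}{\left(-14 + 18 \cdot 14\right) + 168} = \frac{1}{\left(-14 + 252\right) + 168} = \frac{1}{238 + 168} = \frac{1}{406}$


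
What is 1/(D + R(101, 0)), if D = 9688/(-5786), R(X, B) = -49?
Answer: -2893/146601 ≈ -0.019734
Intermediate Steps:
D = -4844/2893 (D = 9688*(-1/5786) = -4844/2893 ≈ -1.6744)
1/(D + R(101, 0)) = 1/(-4844/2893 - 49) = 1/(-146601/2893) = -2893/146601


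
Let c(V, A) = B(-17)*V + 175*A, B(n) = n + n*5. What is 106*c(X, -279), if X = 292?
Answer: -8332554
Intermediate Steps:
B(n) = 6*n (B(n) = n + 5*n = 6*n)
c(V, A) = -102*V + 175*A (c(V, A) = (6*(-17))*V + 175*A = -102*V + 175*A)
106*c(X, -279) = 106*(-102*292 + 175*(-279)) = 106*(-29784 - 48825) = 106*(-78609) = -8332554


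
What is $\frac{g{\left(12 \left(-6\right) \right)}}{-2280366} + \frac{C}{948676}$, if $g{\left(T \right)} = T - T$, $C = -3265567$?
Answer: $- \frac{3265567}{948676} \approx -3.4422$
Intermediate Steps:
$g{\left(T \right)} = 0$
$\frac{g{\left(12 \left(-6\right) \right)}}{-2280366} + \frac{C}{948676} = \frac{0}{-2280366} - \frac{3265567}{948676} = 0 \left(- \frac{1}{2280366}\right) - \frac{3265567}{948676} = 0 - \frac{3265567}{948676} = - \frac{3265567}{948676}$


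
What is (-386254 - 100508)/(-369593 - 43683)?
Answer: 243381/206638 ≈ 1.1778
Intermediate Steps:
(-386254 - 100508)/(-369593 - 43683) = -486762/(-413276) = -486762*(-1/413276) = 243381/206638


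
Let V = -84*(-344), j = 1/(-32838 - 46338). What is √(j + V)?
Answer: √45286092742830/39588 ≈ 169.99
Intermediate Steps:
j = -1/79176 (j = 1/(-79176) = -1/79176 ≈ -1.2630e-5)
V = 28896
√(j + V) = √(-1/79176 + 28896) = √(2287869695/79176) = √45286092742830/39588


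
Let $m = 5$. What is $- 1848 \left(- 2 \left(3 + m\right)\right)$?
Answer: $29568$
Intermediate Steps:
$- 1848 \left(- 2 \left(3 + m\right)\right) = - 1848 \left(- 2 \left(3 + 5\right)\right) = - 1848 \left(\left(-2\right) 8\right) = \left(-1848\right) \left(-16\right) = 29568$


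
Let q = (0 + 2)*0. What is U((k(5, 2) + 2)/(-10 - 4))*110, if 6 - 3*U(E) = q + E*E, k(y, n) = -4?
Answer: 32230/147 ≈ 219.25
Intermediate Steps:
q = 0 (q = 2*0 = 0)
U(E) = 2 - E²/3 (U(E) = 2 - (0 + E*E)/3 = 2 - (0 + E²)/3 = 2 - E²/3)
U((k(5, 2) + 2)/(-10 - 4))*110 = (2 - (-4 + 2)²/(-10 - 4)²/3)*110 = (2 - (-2/(-14))²/3)*110 = (2 - (-2*(-1/14))²/3)*110 = (2 - (⅐)²/3)*110 = (2 - ⅓*1/49)*110 = (2 - 1/147)*110 = (293/147)*110 = 32230/147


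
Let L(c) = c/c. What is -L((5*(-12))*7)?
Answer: -1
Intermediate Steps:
L(c) = 1
-L((5*(-12))*7) = -1*1 = -1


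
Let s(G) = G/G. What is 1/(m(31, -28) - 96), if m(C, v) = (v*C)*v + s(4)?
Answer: 1/24209 ≈ 4.1307e-5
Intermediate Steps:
s(G) = 1
m(C, v) = 1 + C*v**2 (m(C, v) = (v*C)*v + 1 = (C*v)*v + 1 = C*v**2 + 1 = 1 + C*v**2)
1/(m(31, -28) - 96) = 1/((1 + 31*(-28)**2) - 96) = 1/((1 + 31*784) - 96) = 1/((1 + 24304) - 96) = 1/(24305 - 96) = 1/24209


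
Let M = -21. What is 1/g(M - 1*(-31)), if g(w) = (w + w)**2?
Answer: 1/400 ≈ 0.0025000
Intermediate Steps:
g(w) = 4*w**2 (g(w) = (2*w)**2 = 4*w**2)
1/g(M - 1*(-31)) = 1/(4*(-21 - 1*(-31))**2) = 1/(4*(-21 + 31)**2) = 1/(4*10**2) = 1/(4*100) = 1/400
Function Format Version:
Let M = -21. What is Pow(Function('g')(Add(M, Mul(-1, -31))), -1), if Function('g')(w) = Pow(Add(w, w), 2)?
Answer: Rational(1, 400) ≈ 0.0025000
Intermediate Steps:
Function('g')(w) = Mul(4, Pow(w, 2)) (Function('g')(w) = Pow(Mul(2, w), 2) = Mul(4, Pow(w, 2)))
Pow(Function('g')(Add(M, Mul(-1, -31))), -1) = Pow(Mul(4, Pow(Add(-21, Mul(-1, -31)), 2)), -1) = Pow(Mul(4, Pow(Add(-21, 31), 2)), -1) = Pow(Mul(4, Pow(10, 2)), -1) = Pow(Mul(4, 100), -1) = Pow(400, -1) = Rational(1, 400)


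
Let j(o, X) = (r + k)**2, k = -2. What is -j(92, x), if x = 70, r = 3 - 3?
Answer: -4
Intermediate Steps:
r = 0
j(o, X) = 4 (j(o, X) = (0 - 2)**2 = (-2)**2 = 4)
-j(92, x) = -1*4 = -4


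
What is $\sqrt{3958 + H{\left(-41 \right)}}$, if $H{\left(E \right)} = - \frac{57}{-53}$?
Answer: $\frac{\sqrt{11121043}}{53} \approx 62.921$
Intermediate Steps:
$H{\left(E \right)} = \frac{57}{53}$ ($H{\left(E \right)} = \left(-57\right) \left(- \frac{1}{53}\right) = \frac{57}{53}$)
$\sqrt{3958 + H{\left(-41 \right)}} = \sqrt{3958 + \frac{57}{53}} = \sqrt{\frac{209831}{53}} = \frac{\sqrt{11121043}}{53}$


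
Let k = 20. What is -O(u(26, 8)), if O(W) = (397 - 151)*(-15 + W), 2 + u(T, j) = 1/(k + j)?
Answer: 58425/14 ≈ 4173.2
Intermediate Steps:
u(T, j) = -2 + 1/(20 + j)
O(W) = -3690 + 246*W (O(W) = 246*(-15 + W) = -3690 + 246*W)
-O(u(26, 8)) = -(-3690 + 246*((-39 - 2*8)/(20 + 8))) = -(-3690 + 246*((-39 - 16)/28)) = -(-3690 + 246*((1/28)*(-55))) = -(-3690 + 246*(-55/28)) = -(-3690 - 6765/14) = -1*(-58425/14) = 58425/14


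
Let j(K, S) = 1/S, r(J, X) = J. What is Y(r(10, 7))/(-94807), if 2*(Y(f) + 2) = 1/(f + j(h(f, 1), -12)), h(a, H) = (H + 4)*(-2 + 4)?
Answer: 232/11282033 ≈ 2.0564e-5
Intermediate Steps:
h(a, H) = 8 + 2*H (h(a, H) = (4 + H)*2 = 8 + 2*H)
Y(f) = -2 + 1/(2*(-1/12 + f)) (Y(f) = -2 + 1/(2*(f + 1/(-12))) = -2 + 1/(2*(f - 1/12)) = -2 + 1/(2*(-1/12 + f)))
Y(r(10, 7))/(-94807) = (8*(1 - 3*10)/(-1 + 12*10))/(-94807) = (8*(1 - 30)/(-1 + 120))*(-1/94807) = (8*(-29)/119)*(-1/94807) = (8*(1/119)*(-29))*(-1/94807) = -232/119*(-1/94807) = 232/11282033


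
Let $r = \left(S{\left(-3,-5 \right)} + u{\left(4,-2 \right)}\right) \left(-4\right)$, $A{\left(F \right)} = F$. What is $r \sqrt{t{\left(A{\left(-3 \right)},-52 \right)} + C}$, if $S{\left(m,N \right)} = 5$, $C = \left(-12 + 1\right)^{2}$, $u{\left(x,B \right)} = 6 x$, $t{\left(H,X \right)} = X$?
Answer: $- 116 \sqrt{69} \approx -963.57$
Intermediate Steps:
$C = 121$ ($C = \left(-11\right)^{2} = 121$)
$r = -116$ ($r = \left(5 + 6 \cdot 4\right) \left(-4\right) = \left(5 + 24\right) \left(-4\right) = 29 \left(-4\right) = -116$)
$r \sqrt{t{\left(A{\left(-3 \right)},-52 \right)} + C} = - 116 \sqrt{-52 + 121} = - 116 \sqrt{69}$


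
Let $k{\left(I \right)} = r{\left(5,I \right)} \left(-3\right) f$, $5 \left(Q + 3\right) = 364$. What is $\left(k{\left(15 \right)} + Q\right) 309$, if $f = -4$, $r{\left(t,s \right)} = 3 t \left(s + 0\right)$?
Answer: $\frac{4279341}{5} \approx 8.5587 \cdot 10^{5}$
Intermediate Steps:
$Q = \frac{349}{5}$ ($Q = -3 + \frac{1}{5} \cdot 364 = -3 + \frac{364}{5} = \frac{349}{5} \approx 69.8$)
$r{\left(t,s \right)} = 3 s t$ ($r{\left(t,s \right)} = 3 t s = 3 s t$)
$k{\left(I \right)} = 180 I$ ($k{\left(I \right)} = 3 I 5 \left(-3\right) \left(-4\right) = 15 I \left(-3\right) \left(-4\right) = - 45 I \left(-4\right) = 180 I$)
$\left(k{\left(15 \right)} + Q\right) 309 = \left(180 \cdot 15 + \frac{349}{5}\right) 309 = \left(2700 + \frac{349}{5}\right) 309 = \frac{13849}{5} \cdot 309 = \frac{4279341}{5}$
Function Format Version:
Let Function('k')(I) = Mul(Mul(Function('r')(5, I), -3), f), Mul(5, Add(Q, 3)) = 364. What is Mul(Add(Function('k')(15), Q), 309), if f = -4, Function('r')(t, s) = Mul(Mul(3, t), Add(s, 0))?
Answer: Rational(4279341, 5) ≈ 8.5587e+5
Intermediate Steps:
Q = Rational(349, 5) (Q = Add(-3, Mul(Rational(1, 5), 364)) = Add(-3, Rational(364, 5)) = Rational(349, 5) ≈ 69.800)
Function('r')(t, s) = Mul(3, s, t) (Function('r')(t, s) = Mul(Mul(3, t), s) = Mul(3, s, t))
Function('k')(I) = Mul(180, I) (Function('k')(I) = Mul(Mul(Mul(3, I, 5), -3), -4) = Mul(Mul(Mul(15, I), -3), -4) = Mul(Mul(-45, I), -4) = Mul(180, I))
Mul(Add(Function('k')(15), Q), 309) = Mul(Add(Mul(180, 15), Rational(349, 5)), 309) = Mul(Add(2700, Rational(349, 5)), 309) = Mul(Rational(13849, 5), 309) = Rational(4279341, 5)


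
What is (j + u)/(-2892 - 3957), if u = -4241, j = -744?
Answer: 4985/6849 ≈ 0.72784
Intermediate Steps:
(j + u)/(-2892 - 3957) = (-744 - 4241)/(-2892 - 3957) = -4985/(-6849) = -4985*(-1/6849) = 4985/6849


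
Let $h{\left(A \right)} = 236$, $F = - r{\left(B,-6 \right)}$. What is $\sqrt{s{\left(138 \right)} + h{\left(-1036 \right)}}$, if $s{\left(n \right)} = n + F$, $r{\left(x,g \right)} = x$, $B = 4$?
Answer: $\sqrt{370} \approx 19.235$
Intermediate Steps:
$F = -4$ ($F = \left(-1\right) 4 = -4$)
$s{\left(n \right)} = -4 + n$ ($s{\left(n \right)} = n - 4 = -4 + n$)
$\sqrt{s{\left(138 \right)} + h{\left(-1036 \right)}} = \sqrt{\left(-4 + 138\right) + 236} = \sqrt{134 + 236} = \sqrt{370}$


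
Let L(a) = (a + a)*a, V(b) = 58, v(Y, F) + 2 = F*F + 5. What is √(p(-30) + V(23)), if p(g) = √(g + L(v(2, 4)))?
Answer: √(58 + 2*√173) ≈ 9.1818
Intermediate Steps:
v(Y, F) = 3 + F² (v(Y, F) = -2 + (F*F + 5) = -2 + (F² + 5) = -2 + (5 + F²) = 3 + F²)
L(a) = 2*a² (L(a) = (2*a)*a = 2*a²)
p(g) = √(722 + g) (p(g) = √(g + 2*(3 + 4²)²) = √(g + 2*(3 + 16)²) = √(g + 2*19²) = √(g + 2*361) = √(g + 722) = √(722 + g))
√(p(-30) + V(23)) = √(√(722 - 30) + 58) = √(√692 + 58) = √(2*√173 + 58) = √(58 + 2*√173)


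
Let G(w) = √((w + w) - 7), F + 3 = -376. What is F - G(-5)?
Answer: -379 - I*√17 ≈ -379.0 - 4.1231*I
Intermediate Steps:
F = -379 (F = -3 - 376 = -379)
G(w) = √(-7 + 2*w) (G(w) = √(2*w - 7) = √(-7 + 2*w))
F - G(-5) = -379 - √(-7 + 2*(-5)) = -379 - √(-7 - 10) = -379 - √(-17) = -379 - I*√17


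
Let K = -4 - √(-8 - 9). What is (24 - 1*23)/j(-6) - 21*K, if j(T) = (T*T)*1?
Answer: 3025/36 + 21*I*√17 ≈ 84.028 + 86.585*I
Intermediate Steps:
j(T) = T² (j(T) = T²*1 = T²)
K = -4 - I*√17 (K = -4 - √(-17) = -4 - I*√17 ≈ -4.0 - 4.1231*I)
(24 - 1*23)/j(-6) - 21*K = (24 - 1*23)/((-6)²) - 21*(-4 - I*√17) = (24 - 23)/36 + (84 + 21*I*√17) = 1*(1/36) + (84 + 21*I*√17) = 1/36 + (84 + 21*I*√17) = 3025/36 + 21*I*√17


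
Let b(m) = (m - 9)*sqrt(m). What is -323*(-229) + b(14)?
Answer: 73967 + 5*sqrt(14) ≈ 73986.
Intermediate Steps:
b(m) = sqrt(m)*(-9 + m) (b(m) = (-9 + m)*sqrt(m) = sqrt(m)*(-9 + m))
-323*(-229) + b(14) = -323*(-229) + sqrt(14)*(-9 + 14) = 73967 + sqrt(14)*5 = 73967 + 5*sqrt(14)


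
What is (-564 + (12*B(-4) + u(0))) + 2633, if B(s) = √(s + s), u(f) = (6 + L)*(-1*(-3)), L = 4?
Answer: 2099 + 24*I*√2 ≈ 2099.0 + 33.941*I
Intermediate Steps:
u(f) = 30 (u(f) = (6 + 4)*(-1*(-3)) = 10*3 = 30)
B(s) = √2*√s (B(s) = √(2*s) = √2*√s)
(-564 + (12*B(-4) + u(0))) + 2633 = (-564 + (12*(√2*√(-4)) + 30)) + 2633 = (-564 + (12*(√2*(2*I)) + 30)) + 2633 = (-564 + (12*(2*I*√2) + 30)) + 2633 = (-564 + (24*I*√2 + 30)) + 2633 = (-564 + (30 + 24*I*√2)) + 2633 = (-534 + 24*I*√2) + 2633 = 2099 + 24*I*√2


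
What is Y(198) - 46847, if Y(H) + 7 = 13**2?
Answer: -46685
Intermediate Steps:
Y(H) = 162 (Y(H) = -7 + 13**2 = -7 + 169 = 162)
Y(198) - 46847 = 162 - 46847 = -46685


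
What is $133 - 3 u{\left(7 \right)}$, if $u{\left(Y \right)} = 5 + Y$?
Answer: $97$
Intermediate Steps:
$133 - 3 u{\left(7 \right)} = 133 - 3 \left(5 + 7\right) = 133 - 36 = 97$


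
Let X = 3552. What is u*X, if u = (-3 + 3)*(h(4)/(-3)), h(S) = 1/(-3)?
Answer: 0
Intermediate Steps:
h(S) = -⅓ (h(S) = 1*(-⅓) = -⅓)
u = 0 (u = (-3 + 3)*(-⅓/(-3)) = 0*(-⅓*(-⅓)) = 0*(⅑) = 0)
u*X = 0*3552 = 0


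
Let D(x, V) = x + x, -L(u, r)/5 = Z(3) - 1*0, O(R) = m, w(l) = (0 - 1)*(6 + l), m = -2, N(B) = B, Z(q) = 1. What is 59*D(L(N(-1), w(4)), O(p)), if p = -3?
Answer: -590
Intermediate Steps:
w(l) = -6 - l (w(l) = -(6 + l) = -6 - l)
O(R) = -2
L(u, r) = -5 (L(u, r) = -5*(1 - 1*0) = -5*(1 + 0) = -5*1 = -5)
D(x, V) = 2*x
59*D(L(N(-1), w(4)), O(p)) = 59*(2*(-5)) = 59*(-10) = -590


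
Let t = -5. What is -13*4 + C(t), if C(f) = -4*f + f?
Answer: -37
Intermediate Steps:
C(f) = -3*f
-13*4 + C(t) = -13*4 - 3*(-5) = -52 + 15 = -37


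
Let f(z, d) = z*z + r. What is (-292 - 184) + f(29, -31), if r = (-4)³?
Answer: 301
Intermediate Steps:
r = -64
f(z, d) = -64 + z² (f(z, d) = z*z - 64 = z² - 64 = -64 + z²)
(-292 - 184) + f(29, -31) = (-292 - 184) + (-64 + 29²) = -476 + (-64 + 841) = -476 + 777 = 301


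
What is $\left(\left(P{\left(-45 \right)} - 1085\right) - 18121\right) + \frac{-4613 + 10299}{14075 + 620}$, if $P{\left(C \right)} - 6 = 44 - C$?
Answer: $- \frac{280830459}{14695} \approx -19111.0$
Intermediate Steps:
$P{\left(C \right)} = 50 - C$ ($P{\left(C \right)} = 6 - \left(-44 + C\right) = 50 - C$)
$\left(\left(P{\left(-45 \right)} - 1085\right) - 18121\right) + \frac{-4613 + 10299}{14075 + 620} = \left(\left(\left(50 - -45\right) - 1085\right) - 18121\right) + \frac{-4613 + 10299}{14075 + 620} = \left(\left(\left(50 + 45\right) - 1085\right) - 18121\right) + \frac{5686}{14695} = \left(\left(95 - 1085\right) - 18121\right) + 5686 \cdot \frac{1}{14695} = \left(-990 - 18121\right) + \frac{5686}{14695} = -19111 + \frac{5686}{14695} = - \frac{280830459}{14695}$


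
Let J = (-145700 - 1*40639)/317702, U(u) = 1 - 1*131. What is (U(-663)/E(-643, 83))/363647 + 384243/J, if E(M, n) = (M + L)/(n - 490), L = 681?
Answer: -281150115349188151/429156916109 ≈ -6.5512e+5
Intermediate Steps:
U(u) = -130 (U(u) = 1 - 131 = -130)
E(M, n) = (681 + M)/(-490 + n) (E(M, n) = (M + 681)/(n - 490) = (681 + M)/(-490 + n))
J = -186339/317702 (J = (-145700 - 40639)*(1/317702) = -186339*1/317702 = -186339/317702 ≈ -0.58652)
(U(-663)/E(-643, 83))/363647 + 384243/J = -130*(-490 + 83)/(681 - 643)/363647 + 384243/(-186339/317702) = -130/(38/(-407))*(1/363647) + 384243*(-317702/186339) = -130/((-1/407*38))*(1/363647) - 40691589862/62113 = -130/(-38/407)*(1/363647) - 40691589862/62113 = -130*(-407/38)*(1/363647) - 40691589862/62113 = (26455/19)*(1/363647) - 40691589862/62113 = 26455/6909293 - 40691589862/62113 = -281150115349188151/429156916109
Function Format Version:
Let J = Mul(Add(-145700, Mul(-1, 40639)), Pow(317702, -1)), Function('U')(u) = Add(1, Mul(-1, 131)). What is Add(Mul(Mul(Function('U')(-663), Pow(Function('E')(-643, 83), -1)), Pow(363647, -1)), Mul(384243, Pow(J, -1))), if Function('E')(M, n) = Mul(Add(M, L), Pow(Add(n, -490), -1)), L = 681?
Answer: Rational(-281150115349188151, 429156916109) ≈ -6.5512e+5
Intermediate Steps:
Function('U')(u) = -130 (Function('U')(u) = Add(1, -131) = -130)
Function('E')(M, n) = Mul(Pow(Add(-490, n), -1), Add(681, M)) (Function('E')(M, n) = Mul(Add(M, 681), Pow(Add(n, -490), -1)) = Mul(Add(681, M), Pow(Add(-490, n), -1)) = Mul(Pow(Add(-490, n), -1), Add(681, M)))
J = Rational(-186339, 317702) (J = Mul(Add(-145700, -40639), Rational(1, 317702)) = Mul(-186339, Rational(1, 317702)) = Rational(-186339, 317702) ≈ -0.58652)
Add(Mul(Mul(Function('U')(-663), Pow(Function('E')(-643, 83), -1)), Pow(363647, -1)), Mul(384243, Pow(J, -1))) = Add(Mul(Mul(-130, Pow(Mul(Pow(Add(-490, 83), -1), Add(681, -643)), -1)), Pow(363647, -1)), Mul(384243, Pow(Rational(-186339, 317702), -1))) = Add(Mul(Mul(-130, Pow(Mul(Pow(-407, -1), 38), -1)), Rational(1, 363647)), Mul(384243, Rational(-317702, 186339))) = Add(Mul(Mul(-130, Pow(Mul(Rational(-1, 407), 38), -1)), Rational(1, 363647)), Rational(-40691589862, 62113)) = Add(Mul(Mul(-130, Pow(Rational(-38, 407), -1)), Rational(1, 363647)), Rational(-40691589862, 62113)) = Add(Mul(Mul(-130, Rational(-407, 38)), Rational(1, 363647)), Rational(-40691589862, 62113)) = Add(Mul(Rational(26455, 19), Rational(1, 363647)), Rational(-40691589862, 62113)) = Add(Rational(26455, 6909293), Rational(-40691589862, 62113)) = Rational(-281150115349188151, 429156916109)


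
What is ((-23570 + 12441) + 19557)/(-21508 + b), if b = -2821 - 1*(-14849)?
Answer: -2107/2370 ≈ -0.88903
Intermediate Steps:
b = 12028 (b = -2821 + 14849 = 12028)
((-23570 + 12441) + 19557)/(-21508 + b) = ((-23570 + 12441) + 19557)/(-21508 + 12028) = (-11129 + 19557)/(-9480) = 8428*(-1/9480) = -2107/2370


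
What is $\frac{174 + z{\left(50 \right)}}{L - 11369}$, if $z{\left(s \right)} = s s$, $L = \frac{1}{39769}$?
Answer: $- \frac{53171153}{226066880} \approx -0.2352$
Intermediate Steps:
$L = \frac{1}{39769} \approx 2.5145 \cdot 10^{-5}$
$z{\left(s \right)} = s^{2}$
$\frac{174 + z{\left(50 \right)}}{L - 11369} = \frac{174 + 50^{2}}{\frac{1}{39769} - 11369} = \frac{174 + 2500}{- \frac{452133760}{39769}} = 2674 \left(- \frac{39769}{452133760}\right) = - \frac{53171153}{226066880}$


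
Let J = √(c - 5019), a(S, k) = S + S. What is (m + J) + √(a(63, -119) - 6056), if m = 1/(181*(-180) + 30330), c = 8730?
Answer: -1/2250 + √3711 + I*√5930 ≈ 60.918 + 77.006*I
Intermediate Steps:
a(S, k) = 2*S
J = √3711 (J = √(8730 - 5019) = √3711 ≈ 60.918)
m = -1/2250 (m = 1/(-32580 + 30330) = 1/(-2250) = -1/2250 ≈ -0.00044444)
(m + J) + √(a(63, -119) - 6056) = (-1/2250 + √3711) + √(2*63 - 6056) = (-1/2250 + √3711) + √(126 - 6056) = (-1/2250 + √3711) + √(-5930) = (-1/2250 + √3711) + I*√5930 = -1/2250 + √3711 + I*√5930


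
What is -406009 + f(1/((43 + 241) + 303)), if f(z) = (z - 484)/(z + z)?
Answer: -1096125/2 ≈ -5.4806e+5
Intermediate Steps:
f(z) = (-484 + z)/(2*z) (f(z) = (-484 + z)/((2*z)) = (-484 + z)*(1/(2*z)) = (-484 + z)/(2*z))
-406009 + f(1/((43 + 241) + 303)) = -406009 + (-484 + 1/((43 + 241) + 303))/(2*(1/((43 + 241) + 303))) = -406009 + (-484 + 1/(284 + 303))/(2*(1/(284 + 303))) = -406009 + (-484 + 1/587)/(2*(1/587)) = -406009 + (½)*587*(-284107/587) = -406009 - 284107/2 = -1096125/2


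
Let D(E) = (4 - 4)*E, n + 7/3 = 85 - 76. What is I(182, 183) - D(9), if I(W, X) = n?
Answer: 20/3 ≈ 6.6667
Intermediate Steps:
n = 20/3 (n = -7/3 + (85 - 76) = -7/3 + 9 = 20/3 ≈ 6.6667)
D(E) = 0 (D(E) = 0*E = 0)
I(W, X) = 20/3
I(182, 183) - D(9) = 20/3 - 1*0 = 20/3 + 0 = 20/3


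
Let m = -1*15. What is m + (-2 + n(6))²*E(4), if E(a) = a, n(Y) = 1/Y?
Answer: -14/9 ≈ -1.5556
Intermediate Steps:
m = -15
m + (-2 + n(6))²*E(4) = -15 + (-2 + 1/6)²*4 = -15 + (-2 + ⅙)²*4 = -15 + (-11/6)²*4 = -15 + (121/36)*4 = -15 + 121/9 = -14/9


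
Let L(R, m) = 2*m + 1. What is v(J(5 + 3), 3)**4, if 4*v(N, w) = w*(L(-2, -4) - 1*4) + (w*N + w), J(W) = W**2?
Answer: 43046721/16 ≈ 2.6904e+6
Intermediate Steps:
L(R, m) = 1 + 2*m
v(N, w) = -5*w/2 + N*w/4 (v(N, w) = (w*((1 + 2*(-4)) - 1*4) + (w*N + w))/4 = (w*((1 - 8) - 4) + (N*w + w))/4 = (w*(-7 - 4) + (w + N*w))/4 = (w*(-11) + (w + N*w))/4 = (-11*w + (w + N*w))/4 = (-10*w + N*w)/4 = -5*w/2 + N*w/4)
v(J(5 + 3), 3)**4 = ((1/4)*3*(-10 + (5 + 3)**2))**4 = ((1/4)*3*(-10 + 8**2))**4 = ((1/4)*3*(-10 + 64))**4 = ((1/4)*3*54)**4 = (81/2)**4 = 43046721/16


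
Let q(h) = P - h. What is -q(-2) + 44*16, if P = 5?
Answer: 697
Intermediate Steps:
q(h) = 5 - h
-q(-2) + 44*16 = -(5 - 1*(-2)) + 44*16 = -(5 + 2) + 704 = -1*7 + 704 = -7 + 704 = 697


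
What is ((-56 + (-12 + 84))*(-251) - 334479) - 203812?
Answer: -542307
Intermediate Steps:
((-56 + (-12 + 84))*(-251) - 334479) - 203812 = ((-56 + 72)*(-251) - 334479) - 203812 = (16*(-251) - 334479) - 203812 = (-4016 - 334479) - 203812 = -338495 - 203812 = -542307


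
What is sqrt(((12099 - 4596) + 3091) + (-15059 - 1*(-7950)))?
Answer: sqrt(3485) ≈ 59.034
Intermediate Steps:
sqrt(((12099 - 4596) + 3091) + (-15059 - 1*(-7950))) = sqrt((7503 + 3091) + (-15059 + 7950)) = sqrt(10594 - 7109) = sqrt(3485)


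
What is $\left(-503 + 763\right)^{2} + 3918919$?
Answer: $3986519$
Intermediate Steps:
$\left(-503 + 763\right)^{2} + 3918919 = 260^{2} + 3918919 = 67600 + 3918919 = 3986519$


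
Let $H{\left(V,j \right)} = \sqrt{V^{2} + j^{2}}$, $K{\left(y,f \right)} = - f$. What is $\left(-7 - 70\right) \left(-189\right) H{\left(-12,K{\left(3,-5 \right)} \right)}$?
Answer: $189189$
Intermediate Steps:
$\left(-7 - 70\right) \left(-189\right) H{\left(-12,K{\left(3,-5 \right)} \right)} = \left(-7 - 70\right) \left(-189\right) \sqrt{\left(-12\right)^{2} + \left(\left(-1\right) \left(-5\right)\right)^{2}} = \left(-7 - 70\right) \left(-189\right) \sqrt{144 + 5^{2}} = \left(-77\right) \left(-189\right) \sqrt{144 + 25} = 14553 \sqrt{169} = 14553 \cdot 13 = 189189$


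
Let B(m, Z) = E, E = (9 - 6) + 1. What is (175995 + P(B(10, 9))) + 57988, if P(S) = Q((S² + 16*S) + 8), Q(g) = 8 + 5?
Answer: 233996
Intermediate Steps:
E = 4 (E = 3 + 1 = 4)
B(m, Z) = 4
Q(g) = 13
P(S) = 13
(175995 + P(B(10, 9))) + 57988 = (175995 + 13) + 57988 = 176008 + 57988 = 233996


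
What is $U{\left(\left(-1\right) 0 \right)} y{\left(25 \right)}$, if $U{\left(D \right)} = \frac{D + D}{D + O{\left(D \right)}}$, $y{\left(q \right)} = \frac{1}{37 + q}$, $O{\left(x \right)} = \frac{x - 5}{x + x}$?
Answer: $0$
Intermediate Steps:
$O{\left(x \right)} = \frac{-5 + x}{2 x}$
$U{\left(D \right)} = \frac{2 D}{D + \frac{-5 + D}{2 D}}$ ($U{\left(D \right)} = \frac{D + D}{D + \frac{-5 + D}{2 D}} = \frac{2 D}{D + \frac{-5 + D}{2 D}}$)
$U{\left(\left(-1\right) 0 \right)} y{\left(25 \right)} = \frac{4 \left(\left(-1\right) 0\right)^{2} \frac{1}{-5 - 0 + 2 \left(\left(-1\right) 0\right)^{2}}}{37 + 25} = \frac{4 \cdot 0^{2} \frac{1}{-5 + 0 + 2 \cdot 0^{2}}}{62} = 4 \cdot 0 \frac{1}{-5 + 0 + 2 \cdot 0} \cdot \frac{1}{62} = 4 \cdot 0 \frac{1}{-5 + 0 + 0} \cdot \frac{1}{62} = 4 \cdot 0 \frac{1}{-5} \cdot \frac{1}{62} = 4 \cdot 0 \left(- \frac{1}{5}\right) \frac{1}{62} = 0 \cdot \frac{1}{62} = 0$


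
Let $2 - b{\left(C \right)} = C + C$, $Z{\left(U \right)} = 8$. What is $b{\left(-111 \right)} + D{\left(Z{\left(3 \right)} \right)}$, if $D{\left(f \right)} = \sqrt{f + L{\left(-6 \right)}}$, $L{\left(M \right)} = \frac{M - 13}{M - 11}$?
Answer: $224 + \frac{\sqrt{2635}}{17} \approx 227.02$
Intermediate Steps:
$L{\left(M \right)} = \frac{-13 + M}{-11 + M}$
$b{\left(C \right)} = 2 - 2 C$ ($b{\left(C \right)} = 2 - \left(C + C\right) = 2 - 2 C$)
$D{\left(f \right)} = \sqrt{\frac{19}{17} + f}$ ($D{\left(f \right)} = \sqrt{f + \frac{-13 - 6}{-11 - 6}} = \sqrt{f + \frac{1}{-17} \left(-19\right)} = \sqrt{f - - \frac{19}{17}} = \sqrt{f + \frac{19}{17}} = \sqrt{\frac{19}{17} + f}$)
$b{\left(-111 \right)} + D{\left(Z{\left(3 \right)} \right)} = \left(2 - -222\right) + \frac{\sqrt{323 + 289 \cdot 8}}{17} = \left(2 + 222\right) + \frac{\sqrt{323 + 2312}}{17} = 224 + \frac{\sqrt{2635}}{17}$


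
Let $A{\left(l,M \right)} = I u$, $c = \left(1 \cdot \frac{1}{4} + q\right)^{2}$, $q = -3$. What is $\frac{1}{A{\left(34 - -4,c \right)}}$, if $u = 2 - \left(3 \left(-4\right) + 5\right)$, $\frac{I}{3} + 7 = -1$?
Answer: $- \frac{1}{216} \approx -0.0046296$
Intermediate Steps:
$I = -24$ ($I = -21 + 3 \left(-1\right) = -21 - 3 = -24$)
$u = 9$ ($u = 2 - \left(-12 + 5\right) = 2 - -7 = 2 + 7 = 9$)
$c = \frac{121}{16}$ ($c = \left(1 \cdot \frac{1}{4} - 3\right)^{2} = \left(\frac{1}{4} - 3\right)^{2} = \left(- \frac{11}{4}\right)^{2} = \frac{121}{16} \approx 7.5625$)
$A{\left(l,M \right)} = -216$ ($A{\left(l,M \right)} = \left(-24\right) 9 = -216$)
$\frac{1}{A{\left(34 - -4,c \right)}} = \frac{1}{-216} = - \frac{1}{216}$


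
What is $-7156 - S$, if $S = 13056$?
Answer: $-20212$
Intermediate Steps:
$-7156 - S = -7156 - 13056 = -20212$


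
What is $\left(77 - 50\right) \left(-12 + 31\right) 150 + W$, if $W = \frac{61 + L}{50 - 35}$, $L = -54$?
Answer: $\frac{1154257}{15} \approx 76951.0$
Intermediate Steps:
$W = \frac{7}{15}$ ($W = \frac{61 - 54}{50 - 35} = \frac{7}{15} \approx 0.46667$)
$\left(77 - 50\right) \left(-12 + 31\right) 150 + W = \left(77 - 50\right) \left(-12 + 31\right) 150 + \frac{7}{15} = \left(77 - 50\right) 19 \cdot 150 + \frac{7}{15} = 27 \cdot 19 \cdot 150 + \frac{7}{15} = 513 \cdot 150 + \frac{7}{15} = 76950 + \frac{7}{15} = \frac{1154257}{15}$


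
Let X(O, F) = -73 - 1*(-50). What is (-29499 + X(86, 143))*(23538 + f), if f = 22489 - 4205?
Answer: -1234669084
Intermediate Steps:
X(O, F) = -23 (X(O, F) = -73 + 50 = -23)
f = 18284
(-29499 + X(86, 143))*(23538 + f) = (-29499 - 23)*(23538 + 18284) = -29522*41822 = -1234669084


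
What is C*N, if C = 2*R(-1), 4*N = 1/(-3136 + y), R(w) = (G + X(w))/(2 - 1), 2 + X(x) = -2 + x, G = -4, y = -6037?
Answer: 9/18346 ≈ 0.00049057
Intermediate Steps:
X(x) = -4 + x (X(x) = -2 + (-2 + x) = -4 + x)
R(w) = -8 + w (R(w) = (-4 + (-4 + w))/(2 - 1) = (-8 + w)/1 = (-8 + w)*1 = -8 + w)
N = -1/36692 (N = 1/(4*(-3136 - 6037)) = (¼)/(-9173) = (¼)*(-1/9173) = -1/36692 ≈ -2.7254e-5)
C = -18 (C = 2*(-8 - 1) = 2*(-9) = -18)
C*N = -18*(-1/36692) = 9/18346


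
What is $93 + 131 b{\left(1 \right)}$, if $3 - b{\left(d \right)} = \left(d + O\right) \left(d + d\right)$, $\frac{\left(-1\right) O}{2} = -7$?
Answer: $-3444$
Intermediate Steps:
$O = 14$ ($O = \left(-2\right) \left(-7\right) = 14$)
$b{\left(d \right)} = 3 - 2 d \left(14 + d\right)$ ($b{\left(d \right)} = 3 - \left(d + 14\right) \left(d + d\right) = 3 - \left(14 + d\right) 2 d = 3 - 2 d \left(14 + d\right)$)
$93 + 131 b{\left(1 \right)} = 93 + 131 \left(3 - 28 - 2 \cdot 1^{2}\right) = 93 + 131 \left(3 - 28 - 2\right) = 93 + 131 \left(-27\right) = 93 - 3537 = -3444$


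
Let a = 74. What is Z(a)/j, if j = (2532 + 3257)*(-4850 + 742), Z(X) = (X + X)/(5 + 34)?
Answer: -37/231866817 ≈ -1.5957e-7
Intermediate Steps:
Z(X) = 2*X/39 (Z(X) = (2*X)/39 = (2*X)*(1/39) = 2*X/39)
j = -23781212 (j = 5789*(-4108) = -23781212)
Z(a)/j = ((2/39)*74)/(-23781212) = (148/39)*(-1/23781212) = -37/231866817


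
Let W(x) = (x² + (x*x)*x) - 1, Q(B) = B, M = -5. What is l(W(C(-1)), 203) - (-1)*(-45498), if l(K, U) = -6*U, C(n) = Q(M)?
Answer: -46716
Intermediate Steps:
C(n) = -5
W(x) = -1 + x² + x³ (W(x) = (x² + x²*x) - 1 = (x² + x³) - 1 = -1 + x² + x³)
l(W(C(-1)), 203) - (-1)*(-45498) = -6*203 - (-1)*(-45498) = -1218 - 1*45498 = -1218 - 45498 = -46716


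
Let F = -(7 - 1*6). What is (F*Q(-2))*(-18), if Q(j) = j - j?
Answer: 0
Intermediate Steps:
Q(j) = 0
F = -1 (F = -(7 - 6) = -1*1 = -1)
(F*Q(-2))*(-18) = -1*0*(-18) = 0*(-18) = 0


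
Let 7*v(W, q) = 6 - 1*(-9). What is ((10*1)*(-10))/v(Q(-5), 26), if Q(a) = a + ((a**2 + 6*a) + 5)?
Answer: -140/3 ≈ -46.667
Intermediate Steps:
Q(a) = 5 + a**2 + 7*a (Q(a) = a + (5 + a**2 + 6*a) = 5 + a**2 + 7*a)
v(W, q) = 15/7 (v(W, q) = (6 - 1*(-9))/7 = (6 + 9)/7 = (1/7)*15 = 15/7)
((10*1)*(-10))/v(Q(-5), 26) = ((10*1)*(-10))/(15/7) = (10*(-10))*(7/15) = -100*7/15 = -140/3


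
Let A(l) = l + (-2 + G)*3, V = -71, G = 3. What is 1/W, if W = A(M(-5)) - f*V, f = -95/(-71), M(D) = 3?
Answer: 1/101 ≈ 0.0099010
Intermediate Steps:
f = 95/71 (f = -95*(-1/71) = 95/71 ≈ 1.3380)
A(l) = 3 + l (A(l) = l + (-2 + 3)*3 = l + 1*3 = l + 3 = 3 + l)
W = 101 (W = (3 + 3) - 95*(-71)/71 = 6 - 1*(-95) = 6 + 95 = 101)
1/W = 1/101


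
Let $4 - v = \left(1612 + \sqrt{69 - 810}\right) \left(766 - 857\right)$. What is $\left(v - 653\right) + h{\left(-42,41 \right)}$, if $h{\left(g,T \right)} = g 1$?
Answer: $146001 + 91 i \sqrt{741} \approx 1.46 \cdot 10^{5} + 2477.1 i$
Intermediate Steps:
$h{\left(g,T \right)} = g$
$v = 146696 + 91 i \sqrt{741}$ ($v = 4 - \left(1612 + \sqrt{69 - 810}\right) \left(766 - 857\right) = 4 - \left(1612 + \sqrt{-741}\right) \left(-91\right) = 4 - \left(1612 + i \sqrt{741}\right) \left(-91\right) = 4 - \left(-146692 - 91 i \sqrt{741}\right) = 4 + \left(146692 + 91 i \sqrt{741}\right) = 146696 + 91 i \sqrt{741} \approx 1.467 \cdot 10^{5} + 2477.1 i$)
$\left(v - 653\right) + h{\left(-42,41 \right)} = \left(\left(146696 + 91 i \sqrt{741}\right) - 653\right) - 42 = \left(146043 + 91 i \sqrt{741}\right) - 42 = 146001 + 91 i \sqrt{741}$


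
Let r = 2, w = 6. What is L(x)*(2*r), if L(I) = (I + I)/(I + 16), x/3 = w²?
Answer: 216/31 ≈ 6.9677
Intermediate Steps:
x = 108 (x = 3*6² = 3*36 = 108)
L(I) = 2*I/(16 + I) (L(I) = (2*I)/(16 + I) = 2*I/(16 + I))
L(x)*(2*r) = (2*108/(16 + 108))*(2*2) = (2*108/124)*4 = (2*108*(1/124))*4 = (54/31)*4 = 216/31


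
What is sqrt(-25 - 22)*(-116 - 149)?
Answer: -265*I*sqrt(47) ≈ -1816.7*I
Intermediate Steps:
sqrt(-25 - 22)*(-116 - 149) = sqrt(-47)*(-265) = (I*sqrt(47))*(-265) = -265*I*sqrt(47)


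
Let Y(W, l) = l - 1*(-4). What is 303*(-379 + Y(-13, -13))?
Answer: -117564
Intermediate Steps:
Y(W, l) = 4 + l (Y(W, l) = l + 4 = 4 + l)
303*(-379 + Y(-13, -13)) = 303*(-379 + (4 - 13)) = 303*(-379 - 9) = 303*(-388) = -117564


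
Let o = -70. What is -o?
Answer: 70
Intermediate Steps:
-o = -1*(-70) = 70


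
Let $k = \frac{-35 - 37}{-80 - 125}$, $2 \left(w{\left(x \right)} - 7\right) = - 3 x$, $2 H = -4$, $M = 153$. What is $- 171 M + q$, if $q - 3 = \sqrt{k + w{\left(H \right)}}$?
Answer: $-26160 + \frac{\sqrt{435010}}{205} \approx -26157.0$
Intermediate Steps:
$H = -2$ ($H = \frac{1}{2} \left(-4\right) = -2$)
$w{\left(x \right)} = 7 - \frac{3 x}{2}$ ($w{\left(x \right)} = 7 + \frac{\left(-3\right) x}{2} = 7 - \frac{3 x}{2}$)
$k = \frac{72}{205}$ ($k = - \frac{72}{-205} = \left(-72\right) \left(- \frac{1}{205}\right) = \frac{72}{205} \approx 0.35122$)
$q = 3 + \frac{\sqrt{435010}}{205}$ ($q = 3 + \sqrt{\frac{72}{205} + \left(7 - -3\right)} = 3 + \sqrt{\frac{72}{205} + \left(7 + 3\right)} = 3 + \sqrt{\frac{72}{205} + 10} = 3 + \sqrt{\frac{2122}{205}} = 3 + \frac{\sqrt{435010}}{205} \approx 6.2173$)
$- 171 M + q = \left(-171\right) 153 + \left(3 + \frac{\sqrt{435010}}{205}\right) = -26163 + \left(3 + \frac{\sqrt{435010}}{205}\right) = -26160 + \frac{\sqrt{435010}}{205}$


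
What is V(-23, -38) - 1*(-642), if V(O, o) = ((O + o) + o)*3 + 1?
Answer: 346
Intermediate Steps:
V(O, o) = 1 + 3*O + 6*o (V(O, o) = (O + 2*o)*3 + 1 = (3*O + 6*o) + 1 = 1 + 3*O + 6*o)
V(-23, -38) - 1*(-642) = (1 + 3*(-23) + 6*(-38)) - 1*(-642) = (1 - 69 - 228) + 642 = -296 + 642 = 346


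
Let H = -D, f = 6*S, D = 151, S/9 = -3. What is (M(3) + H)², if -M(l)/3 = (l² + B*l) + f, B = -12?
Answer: 173056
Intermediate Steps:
S = -27 (S = 9*(-3) = -27)
f = -162 (f = 6*(-27) = -162)
M(l) = 486 - 3*l² + 36*l (M(l) = -3*((l² - 12*l) - 162) = -3*(-162 + l² - 12*l) = 486 - 3*l² + 36*l)
H = -151 (H = -1*151 = -151)
(M(3) + H)² = ((486 - 3*3² + 36*3) - 151)² = ((486 - 3*9 + 108) - 151)² = ((486 - 27 + 108) - 151)² = (567 - 151)² = 416² = 173056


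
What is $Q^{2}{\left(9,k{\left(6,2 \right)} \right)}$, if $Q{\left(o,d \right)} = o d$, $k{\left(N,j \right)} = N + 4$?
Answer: $8100$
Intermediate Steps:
$k{\left(N,j \right)} = 4 + N$
$Q{\left(o,d \right)} = d o$
$Q^{2}{\left(9,k{\left(6,2 \right)} \right)} = \left(\left(4 + 6\right) 9\right)^{2} = \left(10 \cdot 9\right)^{2} = 90^{2} = 8100$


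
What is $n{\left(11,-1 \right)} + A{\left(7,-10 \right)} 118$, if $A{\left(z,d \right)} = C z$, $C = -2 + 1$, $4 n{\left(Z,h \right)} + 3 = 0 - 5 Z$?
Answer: $- \frac{1681}{2} \approx -840.5$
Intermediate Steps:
$n{\left(Z,h \right)} = - \frac{3}{4} - \frac{5 Z}{4}$ ($n{\left(Z,h \right)} = - \frac{3}{4} + \frac{0 - 5 Z}{4} = - \frac{3}{4} + \frac{\left(-5\right) Z}{4} = - \frac{3}{4} - \frac{5 Z}{4}$)
$C = -1$
$A{\left(z,d \right)} = - z$
$n{\left(11,-1 \right)} + A{\left(7,-10 \right)} 118 = \left(- \frac{3}{4} - \frac{55}{4}\right) + \left(-1\right) 7 \cdot 118 = \left(- \frac{3}{4} - \frac{55}{4}\right) - 826 = - \frac{29}{2} - 826 = - \frac{1681}{2}$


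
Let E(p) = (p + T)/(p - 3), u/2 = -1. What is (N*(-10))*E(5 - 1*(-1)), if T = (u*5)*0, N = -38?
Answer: 760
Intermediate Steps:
u = -2 (u = 2*(-1) = -2)
T = 0 (T = -2*5*0 = -10*0 = 0)
E(p) = p/(-3 + p) (E(p) = (p + 0)/(p - 3) = p/(-3 + p))
(N*(-10))*E(5 - 1*(-1)) = (-38*(-10))*((5 - 1*(-1))/(-3 + (5 - 1*(-1)))) = 380*((5 + 1)/(-3 + (5 + 1))) = 380*(6/(-3 + 6)) = 380*(6/3) = 380*(6*(⅓)) = 380*2 = 760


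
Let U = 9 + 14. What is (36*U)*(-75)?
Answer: -62100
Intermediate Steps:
U = 23
(36*U)*(-75) = (36*23)*(-75) = 828*(-75) = -62100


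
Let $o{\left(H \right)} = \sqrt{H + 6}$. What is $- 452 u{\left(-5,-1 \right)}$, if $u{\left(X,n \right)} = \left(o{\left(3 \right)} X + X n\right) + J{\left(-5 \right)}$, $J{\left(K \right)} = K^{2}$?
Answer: $-6780$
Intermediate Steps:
$o{\left(H \right)} = \sqrt{6 + H}$
$u{\left(X,n \right)} = 25 + 3 X + X n$ ($u{\left(X,n \right)} = \left(\sqrt{6 + 3} X + X n\right) + \left(-5\right)^{2} = \left(\sqrt{9} X + X n\right) + 25 = \left(3 X + X n\right) + 25 = 25 + 3 X + X n$)
$- 452 u{\left(-5,-1 \right)} = - 452 \left(25 + 3 \left(-5\right) - -5\right) = - 452 \left(25 - 15 + 5\right) = \left(-452\right) 15 = -6780$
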